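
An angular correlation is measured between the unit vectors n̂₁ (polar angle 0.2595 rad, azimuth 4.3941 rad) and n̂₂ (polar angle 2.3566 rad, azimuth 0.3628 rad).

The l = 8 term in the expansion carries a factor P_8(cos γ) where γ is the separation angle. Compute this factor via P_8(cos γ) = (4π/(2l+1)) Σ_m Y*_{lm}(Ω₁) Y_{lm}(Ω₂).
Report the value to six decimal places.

-0.006163

Term-by-term m-sum for l=8 (normalisation 4π/17 = 0.739198):
  [-8]  conj(Y_{8,-8})(Ω₁) = -0.000008-0.000005i ; Y_{8,-8}(Ω₂) = -0.031196-0.007607i ; Δ = +0.000000+0.000000i
  [-7]  conj(Y_{8,-7})(Ω₁) = +0.000116-0.000089i ; Y_{8,-7}(Ω₂) = +0.105947+0.072793i ; Δ = +0.000019-0.000001i
  [-6]  conj(Y_{8,-6})(Ω₁) = +0.000465+0.001319i ; Y_{8,-6}(Ω₂) = -0.173941-0.251001i ; Δ = +0.000250-0.000346i
  [-5]  conj(Y_{8,-5})(Ω₁) = -0.009626+0.000199i ; Y_{8,-5}(Ω₂) = +0.110117+0.443816i ; Δ = -0.001148-0.004250i
  [-4]  conj(Y_{8,-4})(Ω₁) = +0.014380-0.046877i ; Y_{8,-4}(Ω₂) = +0.042975-0.357615i ; Δ = -0.016146-0.007157i
  [-3]  conj(Y_{8,-3})(Ω₁) = +0.148381+0.105021i ; Y_{8,-3}(Ω₂) = +0.024770-0.047302i ; Δ = +0.008643-0.004417i
  [-2]  conj(Y_{8,-2})(Ω₁) = -0.369062+0.272825i ; Y_{8,-2}(Ω₂) = -0.286443+0.254082i ; Δ = +0.036395-0.171921i
  [-1]  conj(Y_{8,-1})(Ω₁) = -0.203405-0.617330i ; Y_{8,-1}(Ω₂) = +0.122808-0.046618i ; Δ = -0.053759-0.066331i
  [+0]  conj(Y_{8,0})(Ω₁) = +0.124523-0.000000i ; Y_{8,0}(Ω₂) = +0.346551+0.000000i ; Δ = +0.043153+0.000000i
  [+1]  conj(Y_{8,1})(Ω₁) = +0.203405-0.617330i ; Y_{8,1}(Ω₂) = -0.122808-0.046618i ; Δ = -0.053759+0.066331i
  [+2]  conj(Y_{8,2})(Ω₁) = -0.369062-0.272825i ; Y_{8,2}(Ω₂) = -0.286443-0.254082i ; Δ = +0.036395+0.171921i
  [+3]  conj(Y_{8,3})(Ω₁) = -0.148381+0.105021i ; Y_{8,3}(Ω₂) = -0.024770-0.047302i ; Δ = +0.008643+0.004417i
  [+4]  conj(Y_{8,4})(Ω₁) = +0.014380+0.046877i ; Y_{8,4}(Ω₂) = +0.042975+0.357615i ; Δ = -0.016146+0.007157i
  [+5]  conj(Y_{8,5})(Ω₁) = +0.009626+0.000199i ; Y_{8,5}(Ω₂) = -0.110117+0.443816i ; Δ = -0.001148+0.004250i
  [+6]  conj(Y_{8,6})(Ω₁) = +0.000465-0.001319i ; Y_{8,6}(Ω₂) = -0.173941+0.251001i ; Δ = +0.000250+0.000346i
  [+7]  conj(Y_{8,7})(Ω₁) = -0.000116-0.000089i ; Y_{8,7}(Ω₂) = -0.105947+0.072793i ; Δ = +0.000019+0.000001i
  [+8]  conj(Y_{8,8})(Ω₁) = -0.000008+0.000005i ; Y_{8,8}(Ω₂) = -0.031196+0.007607i ; Δ = +0.000000-0.000000i
Total Σ_m = -0.008337+0.000000i. Multiply by 0.739198: -0.006163+0.000000i. P_8(cos γ) = -0.006163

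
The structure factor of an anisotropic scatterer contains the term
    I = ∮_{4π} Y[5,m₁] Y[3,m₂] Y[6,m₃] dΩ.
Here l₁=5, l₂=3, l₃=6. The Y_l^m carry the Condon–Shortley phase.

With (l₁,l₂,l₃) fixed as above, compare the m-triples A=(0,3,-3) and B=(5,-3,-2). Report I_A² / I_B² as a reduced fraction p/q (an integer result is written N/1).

Shared (l₁,l₂,l₃)=(5,3,6): N and (l;000)² cancel in I_A²/I_B².
A: Δ = 2!·8!·4!/15! = 1/675675; Racah Σ t=2..2: t=2:+1/34560 = 1/34560; ⇒ 3j(5 3 6; 0 3 -3)² = 4/143, sgn -1
B: Δ = 2!·8!·4!/15! = 1/675675; Racah Σ t=0..0: t=0:+1/1935360 = 1/1935360; ⇒ 3j(5 3 6; 5 -3 -2)² = 1/1001, sgn +1
I_A²/I_B² = (4/143)/(1/1001) = 28/1

28/1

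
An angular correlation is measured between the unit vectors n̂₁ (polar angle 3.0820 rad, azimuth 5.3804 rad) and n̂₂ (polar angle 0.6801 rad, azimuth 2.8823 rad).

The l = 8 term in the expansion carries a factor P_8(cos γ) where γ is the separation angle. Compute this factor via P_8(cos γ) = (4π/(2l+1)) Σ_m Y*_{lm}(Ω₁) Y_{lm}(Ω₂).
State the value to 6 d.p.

Expand P_8 via completeness: Σ_{m} conj(Y_{8,m}) at Ω₁ times Y_{8,m} at Ω₂ —
  m=-8: Y*=+0.000000-0.000000i  Y=-0.006084+0.011043i  product +0.000000+0.000000i
  m=-7: Y*=-0.000000+0.000000i  Y=+0.015079-0.060503i  product -0.000000+0.000000i
  m=-6: Y*=+0.000000+0.000000i  Y=+0.002825+0.187821i  product -0.000000+0.000000i
  m=-5: Y*=+0.000001-0.000007i  Y=-0.102220-0.363217i  product -0.000003+0.000000i
  m=-4: Y*=-0.000150+0.000076i  Y=+0.243198+0.411644i  product -0.000068-0.000043i
  m=-3: Y*=+0.002644+0.001223i  Y=-0.184683-0.181926i  product -0.000266-0.000707i
  m=-2: Y*=-0.008351-0.034916i  Y=-0.190339-0.108624i  product -0.002203+0.007553i
  m=-1: Y*=-0.176446+0.223626i  Y=+0.368518+0.097755i  product -0.086884+0.065162i
  m=+0: Y*=+1.089926-0.000000i  Y=+0.104983+0.000000i  product +0.114424+0.000000i
  m=+1: Y*=+0.176446+0.223626i  Y=-0.368518+0.097755i  product -0.086884-0.065162i
  m=+2: Y*=-0.008351+0.034916i  Y=-0.190339+0.108624i  product -0.002203-0.007553i
  m=+3: Y*=-0.002644+0.001223i  Y=+0.184683-0.181926i  product -0.000266+0.000707i
  m=+4: Y*=-0.000150-0.000076i  Y=+0.243198-0.411644i  product -0.000068+0.000043i
  m=+5: Y*=-0.000001-0.000007i  Y=+0.102220-0.363217i  product -0.000003-0.000000i
  m=+6: Y*=+0.000000-0.000000i  Y=+0.002825-0.187821i  product -0.000000-0.000000i
  m=+7: Y*=+0.000000+0.000000i  Y=-0.015079-0.060503i  product -0.000000-0.000000i
  m=+8: Y*=+0.000000+0.000000i  Y=-0.006084-0.011043i  product +0.000000-0.000000i
Σ over m = -0.064423-0.000000i; ×(4π/17) → -0.047622-0.000000i. Real part: -0.047622

-0.047622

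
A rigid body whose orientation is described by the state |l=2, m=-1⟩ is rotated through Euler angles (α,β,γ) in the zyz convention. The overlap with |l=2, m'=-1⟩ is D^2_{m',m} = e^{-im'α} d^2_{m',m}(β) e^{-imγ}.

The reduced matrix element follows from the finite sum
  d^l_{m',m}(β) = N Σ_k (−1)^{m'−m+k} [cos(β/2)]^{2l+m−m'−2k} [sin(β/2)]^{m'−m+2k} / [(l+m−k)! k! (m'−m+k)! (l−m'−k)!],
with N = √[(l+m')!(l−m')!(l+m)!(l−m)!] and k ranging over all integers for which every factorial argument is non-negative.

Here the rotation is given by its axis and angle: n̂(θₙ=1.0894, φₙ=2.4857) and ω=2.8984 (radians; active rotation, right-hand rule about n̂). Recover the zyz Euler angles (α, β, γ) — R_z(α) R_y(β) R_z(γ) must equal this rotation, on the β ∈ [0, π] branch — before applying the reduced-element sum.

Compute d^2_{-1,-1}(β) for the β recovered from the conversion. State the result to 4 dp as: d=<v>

Axis–angle → zyz. n̂ = (sinθₙcosφₙ, sinθₙsinφₙ, cosθₙ) = (-0.702435, +0.540555, +0.463017), ω = 2.8984.
R = I cosω + sinω [n̂]ₓ + (1−cosω) n̂n̂ᵀ gives
  R = [+0.001737, -0.859732, -0.510742; -0.636741, -0.394773, +0.662356; -0.771076, +0.324060, -0.548113]
β = atan2(√(R₁₃²+R₂₃²), R₃₃) = 2.150902; α = atan2(R₂₃, R₁₃) mod 2π = 2.227664; γ = atan2(R₃₂, −R₃₁) mod 2π = 0.397857
d^2_{-1,-1}(β=2.1509) via the finite sum:
Half-angle: c=0.475335, s=0.879805. N=√(1·6·1·6)=6.000000
The bounds max(0,m−m')=0 and min(l+m,l−m')=1 give 2 terms
  k=0: (−1)^0·6.0000/(6)·0.4753^4·0.8798^0 = +0.051051
  k=1: (−1)^1·6.0000/(2)·0.4753^2·0.8798^2 = -0.524679
d^2_{-1,-1}(2.1509) = +0.051051 -0.524679 = -0.473629

d=-0.4736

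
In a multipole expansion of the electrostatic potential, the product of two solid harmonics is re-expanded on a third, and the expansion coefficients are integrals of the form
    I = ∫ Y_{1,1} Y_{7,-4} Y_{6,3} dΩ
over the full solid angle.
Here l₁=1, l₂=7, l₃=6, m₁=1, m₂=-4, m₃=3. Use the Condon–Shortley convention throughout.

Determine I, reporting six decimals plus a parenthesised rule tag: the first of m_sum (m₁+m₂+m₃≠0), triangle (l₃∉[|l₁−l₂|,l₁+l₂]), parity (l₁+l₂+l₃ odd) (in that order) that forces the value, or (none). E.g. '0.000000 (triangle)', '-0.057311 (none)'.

0.259489 (none)

m-sum 0 ✓  L=14 even ✓  6≤6≤8 ✓
Π(2lᵢ+1) = 3×15×13 = 585
triangle coeff Δ(1,7,6) = 1/1365
Σ_t [1,1]: t=1:−1/518400 = -1/518400
(3j)²=7/195 [(1 7 6; 0 0 0)], sign=-1
Σ_t [0,0]: t=0:+1/4354560 = 1/4354560
(3j)²=11/273 [(1 7 6; 1 -4 3)], sign=-1
⇒ 4πI² = 11/13
I = (+1)√(11/13/(4π)) = 0.25948947
No selection rule forces the value: the integral is nonzero (none).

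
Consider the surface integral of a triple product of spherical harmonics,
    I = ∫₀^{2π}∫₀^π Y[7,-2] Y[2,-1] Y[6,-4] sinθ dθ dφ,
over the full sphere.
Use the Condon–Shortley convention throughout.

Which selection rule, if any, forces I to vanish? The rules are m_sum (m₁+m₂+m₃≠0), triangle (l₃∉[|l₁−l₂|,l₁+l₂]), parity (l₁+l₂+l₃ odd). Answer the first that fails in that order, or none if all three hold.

Σmᵢ = -7  ✗
l₃∈[|l₁−l₂|,l₁+l₂]=[5,9], have l₃=6
Σlᵢ = 15 ⇒ odd

m_sum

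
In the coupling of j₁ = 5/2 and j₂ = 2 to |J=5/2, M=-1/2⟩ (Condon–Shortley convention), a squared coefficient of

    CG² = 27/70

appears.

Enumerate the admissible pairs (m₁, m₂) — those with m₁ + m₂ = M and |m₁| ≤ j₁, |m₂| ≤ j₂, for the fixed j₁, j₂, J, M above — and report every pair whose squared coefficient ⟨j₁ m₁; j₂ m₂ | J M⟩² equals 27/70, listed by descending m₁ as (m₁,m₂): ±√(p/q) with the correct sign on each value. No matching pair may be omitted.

Admissible pairs with m₁+m₂ = M = -1/2: (-5/2,2), (-3/2,1), (-1/2,0), (1/2,-1), (3/2,-2)
  (m₁,m₂)=(3/2,-2): CG² = 27/70, CG = +√(27/70)   ← matches the target
  (m₁,m₂)=(1/2,-1): CG² = 0/1, CG = 0
  (m₁,m₂)=(-1/2,0): CG² = 8/35, CG = −√(8/35)
  (m₁,m₂)=(-3/2,1): CG² = 6/35, CG = +√(6/35)
  (m₁,m₂)=(-5/2,2): CG² = 3/14, CG = +√(3/14)
Pairs with CG² = 27/70: (3/2,-2): +√(27/70)

(3/2,-2): +√(27/70)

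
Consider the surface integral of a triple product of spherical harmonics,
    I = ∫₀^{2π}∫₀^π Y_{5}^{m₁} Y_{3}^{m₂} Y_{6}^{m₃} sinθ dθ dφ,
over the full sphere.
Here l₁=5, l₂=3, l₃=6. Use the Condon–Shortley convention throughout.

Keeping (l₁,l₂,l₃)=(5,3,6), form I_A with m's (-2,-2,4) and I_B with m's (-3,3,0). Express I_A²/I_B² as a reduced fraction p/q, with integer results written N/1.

9/14

l's match ⇒ only the (l;m) 3-j factors differ between A and B.
A: triangle coeff Δ(5,3,6) = 1/675675; Σ_t [0,1]: t=0:+1/60480 t=1:−1/34560 = -1/80640; (3j)²=6/1001 [(5 3 6; -2 -2 4)], sign=-1
B: triangle coeff Δ(5,3,6) = 1/675675; Σ_t [2,2]: t=2:+1/69120 = 1/69120; (3j)²=4/429 [(5 3 6; -3 3 0)], sign=+1
I_A²/I_B² = (6/1001)/(4/429) = 9/14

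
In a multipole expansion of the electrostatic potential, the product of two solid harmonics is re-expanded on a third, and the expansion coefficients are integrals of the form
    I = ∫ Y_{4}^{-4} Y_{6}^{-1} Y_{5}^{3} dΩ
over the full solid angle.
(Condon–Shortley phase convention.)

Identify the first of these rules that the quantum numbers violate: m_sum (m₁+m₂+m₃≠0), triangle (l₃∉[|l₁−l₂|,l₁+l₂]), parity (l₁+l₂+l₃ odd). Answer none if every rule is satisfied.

Σmᵢ = -2  ✗
l₃∈[|l₁−l₂|,l₁+l₂]=[2,10], have l₃=5
Σlᵢ = 15 ⇒ odd

m_sum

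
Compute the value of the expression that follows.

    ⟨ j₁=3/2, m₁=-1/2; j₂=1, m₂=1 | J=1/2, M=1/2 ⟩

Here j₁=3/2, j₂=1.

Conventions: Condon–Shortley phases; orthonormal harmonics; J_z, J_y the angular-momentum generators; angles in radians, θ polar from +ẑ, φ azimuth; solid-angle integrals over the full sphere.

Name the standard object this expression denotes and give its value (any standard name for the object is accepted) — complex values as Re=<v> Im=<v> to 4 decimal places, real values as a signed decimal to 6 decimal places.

Clebsch–Gordan coefficient, +√(1/6) ≈ +0.408248

This is a Clebsch–Gordan (vector-coupling) coefficient.
j₁+j₂−J=2  J+j₁−j₂=1  J−j₁+j₂=0  j₁+j₂+J+1=4
(j₁±m₁, j₂±m₂, J±M) = (1,2,2,0,1,0)
P² = 2/3
sum k=2..2:
  [2] +1/2 = 1/2
S = 1/2
C² = P²·S² = 1/6 ; C = +0.408248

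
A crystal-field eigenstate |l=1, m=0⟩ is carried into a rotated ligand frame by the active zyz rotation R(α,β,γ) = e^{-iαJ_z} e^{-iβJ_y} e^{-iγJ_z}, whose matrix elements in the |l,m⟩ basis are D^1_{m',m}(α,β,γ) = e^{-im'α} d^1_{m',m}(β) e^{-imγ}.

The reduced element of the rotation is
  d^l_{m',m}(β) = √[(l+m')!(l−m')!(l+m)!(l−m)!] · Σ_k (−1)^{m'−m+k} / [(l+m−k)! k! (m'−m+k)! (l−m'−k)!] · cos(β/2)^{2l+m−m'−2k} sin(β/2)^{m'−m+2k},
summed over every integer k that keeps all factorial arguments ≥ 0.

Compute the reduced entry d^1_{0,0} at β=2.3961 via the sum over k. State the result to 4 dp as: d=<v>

d^1_{0,0}(β=2.3961) via the finite sum:
With c≡cos(β/2)=0.364175 and s≡sin(β/2)=0.931331, N=[1·1·1·1]^{1/2}=1.000000
k∈{0,1} keeps every argument non-negative
  k=0: (−1)^0·1.0000/(1)·0.3642^2·0.9313^0 = +0.132623
  k=1: (−1)^1·1.0000/(1)·0.3642^0·0.9313^2 = -0.867377
d^1_{0,0}(2.3961) = +0.132623 -0.867377 = -0.734754

d=-0.7348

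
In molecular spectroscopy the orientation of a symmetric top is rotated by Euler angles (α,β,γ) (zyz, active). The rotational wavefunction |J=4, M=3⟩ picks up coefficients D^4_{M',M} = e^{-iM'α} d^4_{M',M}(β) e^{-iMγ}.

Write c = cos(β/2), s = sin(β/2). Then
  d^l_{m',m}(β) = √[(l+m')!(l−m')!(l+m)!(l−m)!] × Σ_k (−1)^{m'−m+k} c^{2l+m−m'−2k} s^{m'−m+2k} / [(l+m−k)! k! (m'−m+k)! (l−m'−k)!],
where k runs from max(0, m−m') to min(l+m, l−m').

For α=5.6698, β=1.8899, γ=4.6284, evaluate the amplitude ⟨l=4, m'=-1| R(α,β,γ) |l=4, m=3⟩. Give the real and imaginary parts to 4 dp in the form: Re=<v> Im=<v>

Re=0.0353 Im=0.0934

Split into d^4_{-1,3}(β=1.8899) × two z-phases.
c=cos(1.889900/2)=0.585783, s=sin(1.889900/2)=0.810468; N=√[6·120·5040·1]=1904.940944
Admissible k: 4..5 (factorial args all ≥0)
  k=4: (−1)^0·1904.9409/(144)·0.5858^4·0.8105^4 = +0.672063
  k=5: (−1)^1·1904.9409/(240)·0.5858^2·0.8105^6 = -0.771895
d^4_{-1,3}(1.8899) = +0.672063 -0.771895 = -0.099832
Attach z-rotation phases: D = e^{-i(-1)(5.6698)}·(-0.099832)·e^{-i(3)(4.6284)} = +0.035301+0.093383i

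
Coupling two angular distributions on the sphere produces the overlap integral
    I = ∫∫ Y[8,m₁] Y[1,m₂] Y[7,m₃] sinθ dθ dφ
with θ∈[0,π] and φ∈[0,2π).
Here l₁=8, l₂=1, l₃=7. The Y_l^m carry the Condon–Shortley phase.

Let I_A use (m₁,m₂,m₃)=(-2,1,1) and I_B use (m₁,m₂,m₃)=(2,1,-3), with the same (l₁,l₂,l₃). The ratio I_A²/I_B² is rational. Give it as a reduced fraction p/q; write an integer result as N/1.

l's match ⇒ only the (l;m) 3-j factors differ between A and B.
A: triangle coeff Δ(8,1,7) = 1/2040; Σ_t [2,2]: t=2:+1/58060800 = 1/58060800; (3j)²=3/136 [(8 1 7; -2 1 1)], sign=+1
B: triangle coeff Δ(8,1,7) = 1/2040; Σ_t [2,2]: t=2:+1/174182400 = 1/174182400; (3j)²=1/136 [(8 1 7; 2 1 -3)], sign=+1
I_A²/I_B² = (3/136)/(1/136) = 3/1

3/1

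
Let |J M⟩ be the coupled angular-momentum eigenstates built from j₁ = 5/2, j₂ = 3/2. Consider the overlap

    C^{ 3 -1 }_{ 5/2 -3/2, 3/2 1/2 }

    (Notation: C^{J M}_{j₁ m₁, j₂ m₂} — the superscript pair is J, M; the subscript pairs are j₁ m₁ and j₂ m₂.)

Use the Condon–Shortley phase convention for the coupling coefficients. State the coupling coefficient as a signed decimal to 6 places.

−√(49/120) = -0.639010

j₁+j₂−J=1  J+j₁−j₂=4  J−j₁+j₂=2  j₁+j₂+J+1=8
(j₁±m₁, j₂±m₂, J±M) = (1,4,2,1,2,4)
P² = 96/5
sum k=0..1:
  [0] +1/48 = 1/48
  [1] −1/6 = -1/6
S = -7/48
C² = P²·S² = 49/120 ; C = -0.639010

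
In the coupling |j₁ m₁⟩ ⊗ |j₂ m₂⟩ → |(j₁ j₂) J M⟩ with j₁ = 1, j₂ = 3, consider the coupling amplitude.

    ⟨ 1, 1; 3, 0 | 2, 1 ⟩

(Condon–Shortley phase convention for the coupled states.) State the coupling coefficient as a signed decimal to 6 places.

√[5·2!0!4!/7! · 2!0!3!3!3!1!] = √(144/7)
  +(−1)^0/∏(0,2,0,3,0,1)! = 1/12  (running 1/12)
⟨..|..⟩ = √(144/7)·(1/12) = +0.377964

+√(1/7) = +0.377964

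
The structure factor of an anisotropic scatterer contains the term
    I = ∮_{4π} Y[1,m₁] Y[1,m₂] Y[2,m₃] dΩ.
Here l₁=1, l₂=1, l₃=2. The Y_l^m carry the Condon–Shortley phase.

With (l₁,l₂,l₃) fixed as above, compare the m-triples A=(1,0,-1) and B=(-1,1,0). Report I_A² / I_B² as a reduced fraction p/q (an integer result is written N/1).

3/1

Same 1,1,2: normalisation and zero-m 3j drop out of the ratio.
A: Δ: 0! 2! 2! / 5! → 1/30; sum: t=0:+1/2 = 1/2; 3j²(1 1 2; 1 0 -1) = Δ·Π!·Σ² = 1/10  (sign -1)
B: Δ: 0! 2! 2! / 5! → 1/30; sum: t=0:+1/4 = 1/4; 3j²(1 1 2; -1 1 0) = Δ·Π!·Σ² = 1/30  (sign +1)
I_A²/I_B² = (1/10)/(1/30) = 3/1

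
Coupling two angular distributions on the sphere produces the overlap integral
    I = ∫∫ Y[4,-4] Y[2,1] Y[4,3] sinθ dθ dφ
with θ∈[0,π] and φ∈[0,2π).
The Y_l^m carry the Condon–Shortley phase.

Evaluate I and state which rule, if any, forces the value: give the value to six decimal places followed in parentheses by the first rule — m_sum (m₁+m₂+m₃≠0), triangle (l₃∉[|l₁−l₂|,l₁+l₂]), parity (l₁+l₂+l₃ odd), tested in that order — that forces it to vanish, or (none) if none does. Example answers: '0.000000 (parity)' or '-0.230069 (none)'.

m-sum 0 ✓  L=10 even ✓  2≤4≤6 ✓
Π(2lᵢ+1) = 9×5×9 = 405
triangle coeff Δ(4,2,4) = 1/13860
Σ_t [0,2]: t=0:+1/192 t=1:−1/36 t=2:+1/192 = -5/288
(3j)²=20/693 [(4 2 4; 0 0 0)], sign=-1
Σ_t [2,2]: t=2:+1/1440 = 1/1440
(3j)²=7/165 [(4 2 4; -4 1 3)], sign=-1
⇒ 4πI² = 60/121
I = (+1)√(60/121/(4π)) = 0.19864517
No selection rule forces the value: the integral is nonzero (none).

0.198645 (none)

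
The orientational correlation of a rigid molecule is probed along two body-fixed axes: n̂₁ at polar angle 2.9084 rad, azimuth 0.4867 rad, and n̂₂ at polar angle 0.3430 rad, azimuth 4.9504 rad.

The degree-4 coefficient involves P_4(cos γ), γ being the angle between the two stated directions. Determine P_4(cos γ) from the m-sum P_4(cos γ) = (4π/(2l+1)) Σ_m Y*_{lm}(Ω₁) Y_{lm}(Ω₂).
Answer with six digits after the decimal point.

0.443174

Addition theorem: P_4(cos γ) = (4π/9) Σ_m Y*_{lm}(Ω₁) Y_{lm}(Ω₂), m = −4…4:
  term(m=-4) = 0.00000 + 0.00001j   from Y*(Ω₁)=-0.00046 + 0.00117j, Y(Ω₂)=0.00328 - 0.00461j
  term(m=-3) = -0.00046 + 0.00049j   from Y*(Ω₁)=-0.00166 - 0.01494j, Y(Ω₂)=-0.02936 - 0.03389j
  term(m=-2) = -0.01741 - 0.00945j   from Y*(Ω₁)=0.05653 + 0.08310j, Y(Ω₂)=-0.17516 + 0.09030j
  term(m=-1) = 0.04564 - 0.17971j   from Y*(Ω₁)=-0.34091 - 0.18040j, Y(Ω₂)=0.11334 + 0.46717j
  term(m=+0) = 0.26185 + 0.00000j   from Y*(Ω₁)=0.63088 + 0.00000j, Y(Ω₂)=0.41505 + 0.00000j
  term(m=+1) = 0.04564 + 0.17971j   from Y*(Ω₁)=0.34091 - 0.18040j, Y(Ω₂)=-0.11334 + 0.46717j
  term(m=+2) = -0.01741 + 0.00945j   from Y*(Ω₁)=0.05653 - 0.08310j, Y(Ω₂)=-0.17516 - 0.09030j
  term(m=+3) = -0.00046 - 0.00049j   from Y*(Ω₁)=0.00166 - 0.01494j, Y(Ω₂)=0.02936 - 0.03389j
  term(m=+4) = 0.00000 - 0.00001j   from Y*(Ω₁)=-0.00046 - 0.00117j, Y(Ω₂)=0.00328 + 0.00461j
Total Σ_m = 0.31740 + 0.00000j. Multiply by 1.396263: 0.44317 + 0.00000j. P_4(cos γ) = 0.443174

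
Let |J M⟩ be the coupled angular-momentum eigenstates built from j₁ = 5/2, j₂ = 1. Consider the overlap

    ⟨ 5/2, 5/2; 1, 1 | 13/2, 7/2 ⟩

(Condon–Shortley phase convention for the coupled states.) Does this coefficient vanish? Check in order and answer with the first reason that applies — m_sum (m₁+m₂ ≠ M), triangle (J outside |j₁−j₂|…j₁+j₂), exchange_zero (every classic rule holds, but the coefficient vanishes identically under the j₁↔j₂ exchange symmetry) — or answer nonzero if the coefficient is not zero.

m-sum: m₁+m₂ = 5/2+1 = 7/2, M = 7/2  ✓
triangle: need |j₁−j₂| ≤ J ≤ j₁+j₂, i.e. J ∈ [3/2, 7/2]; J = 13/2 is outside ✗ ⇒ coefficient is 0

triangle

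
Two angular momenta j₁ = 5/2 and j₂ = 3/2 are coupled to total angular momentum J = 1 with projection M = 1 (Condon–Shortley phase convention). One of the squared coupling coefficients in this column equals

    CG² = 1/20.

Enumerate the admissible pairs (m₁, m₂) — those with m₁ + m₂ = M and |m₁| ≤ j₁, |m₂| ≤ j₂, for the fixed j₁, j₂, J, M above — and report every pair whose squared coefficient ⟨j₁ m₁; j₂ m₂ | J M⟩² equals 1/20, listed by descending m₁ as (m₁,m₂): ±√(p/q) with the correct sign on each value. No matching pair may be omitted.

Admissible pairs with m₁+m₂ = M = 1: (-1/2,3/2), (1/2,1/2), (3/2,-1/2), (5/2,-3/2)
  (m₁,m₂)=(5/2,-3/2): CG² = 1/2, CG = +√(1/2)
  (m₁,m₂)=(3/2,-1/2): CG² = 3/10, CG = −√(3/10)
  (m₁,m₂)=(1/2,1/2): CG² = 3/20, CG = +√(3/20)
  (m₁,m₂)=(-1/2,3/2): CG² = 1/20, CG = −√(1/20)   ← matches the target
Pairs with CG² = 1/20: (-1/2,3/2): −√(1/20)

(-1/2,3/2): −√(1/20)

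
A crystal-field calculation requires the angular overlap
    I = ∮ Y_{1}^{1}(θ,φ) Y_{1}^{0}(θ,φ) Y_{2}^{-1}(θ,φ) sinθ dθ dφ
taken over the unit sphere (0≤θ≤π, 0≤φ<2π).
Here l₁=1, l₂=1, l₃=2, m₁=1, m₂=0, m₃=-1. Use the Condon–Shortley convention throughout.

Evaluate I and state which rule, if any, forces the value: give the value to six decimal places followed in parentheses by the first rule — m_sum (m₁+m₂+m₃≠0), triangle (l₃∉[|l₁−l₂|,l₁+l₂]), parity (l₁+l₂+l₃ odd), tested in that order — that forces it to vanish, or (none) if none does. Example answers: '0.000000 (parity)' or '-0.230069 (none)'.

Rules hold: Σm=0, L=4 even, 0≤2≤2.
N = 3·3·5 = 45
Δ = 0!·2!·2!/5! = 1/30
Racah Σ t=0..0: t=0:+1/1 = 1/1
⇒ 3j(1 1 2; 0 0 0)² = 2/15, sgn +1
Racah Σ t=0..0: t=0:+1/2 = 1/2
⇒ 3j(1 1 2; 1 0 -1)² = 1/10, sgn -1
4πI² = N·(3j₀)²·(3jₘ)² = 3/5
I = -1·√(0.6/4π) = -0.21850969
No selection rule forces the value: the integral is nonzero (none).

-0.218510 (none)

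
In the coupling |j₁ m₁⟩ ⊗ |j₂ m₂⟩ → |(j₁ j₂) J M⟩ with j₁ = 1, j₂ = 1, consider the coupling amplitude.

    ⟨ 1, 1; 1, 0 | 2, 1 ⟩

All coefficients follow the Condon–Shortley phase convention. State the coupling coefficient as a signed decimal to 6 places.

+0.707107

j₁+j₂−J=0  J+j₁−j₂=2  J−j₁+j₂=2  j₁+j₂+J+1=5
(j₁±m₁, j₂±m₂, J±M) = (2,0,1,1,3,1)
P² = 2
sum k=0..0:
  [0] +1/2 = 1/2
S = 1/2
C² = P²·S² = 1/2 ; C = +0.707107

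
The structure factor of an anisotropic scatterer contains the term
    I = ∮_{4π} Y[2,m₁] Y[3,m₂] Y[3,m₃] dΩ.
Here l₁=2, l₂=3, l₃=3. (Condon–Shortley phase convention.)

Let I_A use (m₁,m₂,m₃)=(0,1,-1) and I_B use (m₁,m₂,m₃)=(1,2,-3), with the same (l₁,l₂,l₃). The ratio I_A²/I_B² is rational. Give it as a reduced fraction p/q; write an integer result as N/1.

9/25

Same 2,3,3: normalisation and zero-m 3j drop out of the ratio.
A: Δ: 2! 2! 4! / 9! → 1/3780; sum: t=0:+1/96 t=1:−1/6 t=2:+1/16 = -3/32; 3j²(2 3 3; 0 1 -1) = Δ·Π!·Σ² = 3/140  (sign -1)
B: Δ: 2! 2! 4! / 9! → 1/3780; sum: t=1:−1/48 = -1/48; 3j²(2 3 3; 1 2 -3) = Δ·Π!·Σ² = 5/84  (sign -1)
I_A²/I_B² = (3/140)/(5/84) = 9/25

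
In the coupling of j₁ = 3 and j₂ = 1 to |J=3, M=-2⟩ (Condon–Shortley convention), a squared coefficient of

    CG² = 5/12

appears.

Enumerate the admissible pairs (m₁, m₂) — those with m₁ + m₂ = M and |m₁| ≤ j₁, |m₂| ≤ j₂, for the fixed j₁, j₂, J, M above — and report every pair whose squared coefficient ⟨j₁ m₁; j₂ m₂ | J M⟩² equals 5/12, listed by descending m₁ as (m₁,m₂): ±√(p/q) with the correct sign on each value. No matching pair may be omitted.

Admissible pairs with m₁+m₂ = M = -2: (-3,1), (-2,0), (-1,-1)
  (m₁,m₂)=(-1,-1): CG² = 5/12, CG = +√(5/12)   ← matches the target
  (m₁,m₂)=(-2,0): CG² = 1/3, CG = −√(1/3)
  (m₁,m₂)=(-3,1): CG² = 1/4, CG = −√(1/4)
Pairs with CG² = 5/12: (-1,-1): +√(5/12)

(-1,-1): +√(5/12)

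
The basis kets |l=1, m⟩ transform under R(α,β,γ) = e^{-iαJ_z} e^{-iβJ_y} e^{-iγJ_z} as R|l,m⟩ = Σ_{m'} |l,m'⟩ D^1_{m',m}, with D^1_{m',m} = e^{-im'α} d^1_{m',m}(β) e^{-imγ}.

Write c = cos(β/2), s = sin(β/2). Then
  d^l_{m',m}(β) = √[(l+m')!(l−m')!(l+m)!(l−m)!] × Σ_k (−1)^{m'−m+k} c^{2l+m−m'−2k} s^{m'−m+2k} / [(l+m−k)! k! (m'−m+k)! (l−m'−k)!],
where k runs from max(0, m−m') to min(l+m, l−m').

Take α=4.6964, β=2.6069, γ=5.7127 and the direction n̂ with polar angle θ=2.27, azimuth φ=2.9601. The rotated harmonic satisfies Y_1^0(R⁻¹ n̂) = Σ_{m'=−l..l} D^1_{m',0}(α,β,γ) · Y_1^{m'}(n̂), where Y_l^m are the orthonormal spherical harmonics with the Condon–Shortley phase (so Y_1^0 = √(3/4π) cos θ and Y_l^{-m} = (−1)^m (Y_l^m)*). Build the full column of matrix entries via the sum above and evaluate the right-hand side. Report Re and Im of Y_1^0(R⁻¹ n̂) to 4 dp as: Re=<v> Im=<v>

Need the full column D^1_{m',0} for m'=−1..1 at α=4.6964, β=2.6069, γ=5.7127.
cos(β/2)=0.264173, sin(β/2)=0.964475
d^1_{-1,0}: single k=1 term ⇒ +0.360325;  D = -0.005761-0.360279i
d^1_{0,0}: k∈[0..1] ⇒ +0.069787 -0.930213 = -0.860425;  D = -0.860425+0.000000i
d^1_{1,0}: single k=0 term ⇒ -0.360325;  D = +0.005761-0.360279i
Y_1^{m'}(θ=2.27,φ=2.9601) and Σ D·Y over m':
  (-0.0058-0.3603i)·(-0.2601-0.0477i)  (-0.8604+0.0000i)·(-0.3145+0.0000i)  (+0.0058-0.3603i)·(+0.2601-0.0477i)
Y_1^0(R⁻¹ n̂) = +0.239182+0.000000i

Re=0.2392 Im=0.0000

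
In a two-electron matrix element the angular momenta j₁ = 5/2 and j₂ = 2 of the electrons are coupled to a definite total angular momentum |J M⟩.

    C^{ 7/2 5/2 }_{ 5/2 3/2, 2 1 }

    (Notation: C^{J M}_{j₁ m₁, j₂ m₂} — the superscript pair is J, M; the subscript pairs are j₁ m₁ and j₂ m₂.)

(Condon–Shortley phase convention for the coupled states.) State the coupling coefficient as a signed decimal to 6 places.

√[8·1!4!3!/9! · 4!1!3!1!6!1!] = √(2304/7)
  +(−1)^0/∏(0,1,1,3,3,0)! = 1/36  (running 1/36)
  +(−1)^1/∏(1,0,0,2,4,1)! = -1/48  (running 1/144)
⟨..|..⟩ = √(2304/7)·(1/144) = +0.125988

+0.125988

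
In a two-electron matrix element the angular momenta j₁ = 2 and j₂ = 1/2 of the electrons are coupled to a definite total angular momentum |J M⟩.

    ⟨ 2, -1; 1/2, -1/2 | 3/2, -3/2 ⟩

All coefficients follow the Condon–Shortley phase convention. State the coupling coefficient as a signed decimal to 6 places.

+0.447214

j₁+j₂−J=1  J+j₁−j₂=3  J−j₁+j₂=0  j₁+j₂+J+1=5
(j₁±m₁, j₂±m₂, J±M) = (1,3,0,1,0,3)
P² = 36/5
sum k=0..0:
  [0] +1/6 = 1/6
S = 1/6
C² = P²·S² = 1/5 ; C = +0.447214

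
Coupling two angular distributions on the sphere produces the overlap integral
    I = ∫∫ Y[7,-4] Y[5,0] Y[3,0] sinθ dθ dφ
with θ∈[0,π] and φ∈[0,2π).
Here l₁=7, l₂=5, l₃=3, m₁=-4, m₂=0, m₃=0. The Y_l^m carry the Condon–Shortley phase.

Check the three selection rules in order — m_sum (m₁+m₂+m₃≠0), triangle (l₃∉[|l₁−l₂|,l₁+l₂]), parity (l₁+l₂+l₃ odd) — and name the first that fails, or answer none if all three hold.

Σmᵢ = -4  ✗
l₃∈[|l₁−l₂|,l₁+l₂]=[2,12], have l₃=3
Σlᵢ = 15 ⇒ odd

m_sum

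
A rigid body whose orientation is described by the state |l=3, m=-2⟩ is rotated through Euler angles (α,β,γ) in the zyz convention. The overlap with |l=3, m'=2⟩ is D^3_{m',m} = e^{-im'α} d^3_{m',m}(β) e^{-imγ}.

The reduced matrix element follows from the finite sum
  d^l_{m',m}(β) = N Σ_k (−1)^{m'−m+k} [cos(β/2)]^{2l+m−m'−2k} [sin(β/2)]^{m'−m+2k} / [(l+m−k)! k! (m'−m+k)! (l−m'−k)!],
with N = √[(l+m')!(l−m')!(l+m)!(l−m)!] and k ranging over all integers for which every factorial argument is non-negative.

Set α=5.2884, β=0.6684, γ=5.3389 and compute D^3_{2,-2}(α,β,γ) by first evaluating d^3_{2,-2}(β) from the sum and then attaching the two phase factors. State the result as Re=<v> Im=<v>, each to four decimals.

Re=0.0502 Im=0.0051

D^3_{2,-2}(5.2884,0.6684,5.3389) = e^{-i·2·5.2884}·d^3_{2,-2}(0.6684)·e^{-i·-2·5.3389}. Compute d first:
Half-angle: c=0.944673, s=0.328014. N=√(120·1·1·120)=120.000000
k∈{0,1} keeps every argument non-negative
  k=0: (−1)^4·120.0000/(24)·0.9447^2·0.3280^4 = +0.051654
  k=1: (−1)^5·120.0000/(120)·0.9447^0·0.3280^6 = -0.001246
d^3_{2,-2}(0.6684) = +0.051654 -0.001246 = +0.050408
D = (-0.406641+0.913588i)·(+0.050408)·(-0.312453-0.949933i) = +0.050151+0.005083i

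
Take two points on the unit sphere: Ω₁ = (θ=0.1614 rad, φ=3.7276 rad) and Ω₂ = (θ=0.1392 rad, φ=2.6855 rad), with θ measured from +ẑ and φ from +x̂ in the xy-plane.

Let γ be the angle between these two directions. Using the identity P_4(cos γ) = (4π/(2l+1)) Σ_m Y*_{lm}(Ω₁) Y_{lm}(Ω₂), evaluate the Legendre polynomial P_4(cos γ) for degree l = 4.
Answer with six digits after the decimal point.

Term-by-term m-sum for l=4 (normalisation 4π/9 = 1.396263):
  m=-4: (-0.00021 + 0.00021j) × (-0.00004 + 0.00016j) = -0.00000 - 0.00000j  (running Σ = -0.00000 - 0.00000j)
  m=-3: (0.00095 - 0.00504j) × (-0.00067 - 0.00324j) = -0.00002 + 0.00000j  (running Σ = -0.00002 + 0.00000j)
  m=-2: (0.01952 + 0.04633j) × (0.02312 + 0.02987j) = -0.00093 + 0.00165j  (running Σ = -0.00095 + 0.00165j)
  m=-1: (-0.23877 - 0.15849j) × (-0.22558 - 0.11067j) = 0.03632 + 0.06218j  (running Σ = 0.03537 + 0.06383j)
  m=0: (0.73948 + 0.00000j) × (0.76619 + 0.00000j) = 0.56658 + 0.00000j  (running Σ = 0.60196 + 0.06383j)
  m=1: (0.23877 - 0.15849j) × (0.22558 - 0.11067j) = 0.03632 - 0.06218j  (running Σ = 0.63828 + 0.00165j)
  m=2: (0.01952 - 0.04633j) × (0.02312 - 0.02987j) = -0.00093 - 0.00165j  (running Σ = 0.63735 + 0.00000j)
  m=3: (-0.00095 - 0.00504j) × (0.00067 - 0.00324j) = -0.00002 - 0.00000j  (running Σ = 0.63733 - 0.00000j)
  m=4: (-0.00021 - 0.00021j) × (-0.00004 - 0.00016j) = -0.00000 + 0.00000j  (running Σ = 0.63733 + 0.00000j)
Σ over m = 0.63733 + 0.00000j; ×(4π/9) → 0.88988 + 0.00000j. Real part: 0.889879

0.889879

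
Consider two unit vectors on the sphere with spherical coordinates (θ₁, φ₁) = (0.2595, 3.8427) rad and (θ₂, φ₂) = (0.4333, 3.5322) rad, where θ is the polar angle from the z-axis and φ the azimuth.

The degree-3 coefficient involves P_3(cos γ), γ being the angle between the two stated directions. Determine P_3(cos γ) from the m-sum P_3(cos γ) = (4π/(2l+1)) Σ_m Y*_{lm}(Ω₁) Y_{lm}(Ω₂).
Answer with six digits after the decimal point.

0.881742

Summing Y*_{l m}(θ₁,φ₁)·Y_{l m}(θ₂,φ₂) over m ∈ [−3, 3]; prefactor 4π/(2·3+1) = 1.795196:
  term(m=-3) = +0.000130+0.000175i   from Y*(Ω₁)=+0.003579-0.006073i, Y(Ω₂)=-0.011997+0.028457i
  term(m=-2) = +0.008649+0.006188i   from Y*(Ω₁)=+0.010912+0.064115i, Y(Ω₂)=+0.116105-0.115138i
  term(m=-1) = +0.122655+0.039358i   from Y*(Ω₁)=-0.232607-0.196363i, Y(Ω₂)=-0.391292+0.161121i
  term(m=+0) = +0.228299+0.000000i   from Y*(Ω₁)=+0.602623-0.000000i, Y(Ω₂)=+0.378842+0.000000i
  term(m=+1) = +0.122655-0.039358i   from Y*(Ω₁)=+0.232607-0.196363i, Y(Ω₂)=+0.391292+0.161121i
  term(m=+2) = +0.008649-0.006188i   from Y*(Ω₁)=+0.010912-0.064115i, Y(Ω₂)=+0.116105+0.115138i
  term(m=+3) = +0.000130-0.000175i   from Y*(Ω₁)=-0.003579-0.006073i, Y(Ω₂)=+0.011997+0.028457i
Total Σ_m = +0.491168+0.000000i. Multiply by 1.795196: +0.881742+0.000000i. P_3(cos γ) = 0.881742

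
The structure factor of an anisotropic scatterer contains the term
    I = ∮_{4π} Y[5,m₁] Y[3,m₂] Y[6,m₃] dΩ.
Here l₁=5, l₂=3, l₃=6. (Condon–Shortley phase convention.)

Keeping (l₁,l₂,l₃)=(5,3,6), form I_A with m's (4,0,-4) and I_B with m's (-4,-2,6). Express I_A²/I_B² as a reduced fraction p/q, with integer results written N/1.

Same 5,3,6: normalisation and zero-m 3j drop out of the ratio.
A: Δ: 2! 8! 4! / 15! → 1/675675; sum: t=0:+1/60480 t=1:−1/161280 = 1/96768; 3j²(5 3 6; 4 0 -4) = Δ·Π!·Σ² = 15/1001  (sign +1)
B: Δ: 2! 8! 4! / 15! → 1/675675; sum: t=1:−1/967680 = -1/967680; 3j²(5 3 6; -4 -2 6) = Δ·Π!·Σ² = 3/91  (sign -1)
I_A²/I_B² = (15/1001)/(3/91) = 5/11

5/11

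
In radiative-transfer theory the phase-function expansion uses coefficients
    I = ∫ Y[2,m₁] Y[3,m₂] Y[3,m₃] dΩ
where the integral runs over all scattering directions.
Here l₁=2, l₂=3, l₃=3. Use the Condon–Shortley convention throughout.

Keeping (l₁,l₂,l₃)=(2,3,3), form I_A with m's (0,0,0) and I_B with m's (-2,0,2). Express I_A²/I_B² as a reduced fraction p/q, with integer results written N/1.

l's match ⇒ only the (l;m) 3-j factors differ between A and B.
A: triangle coeff Δ(2,3,3) = 1/3780; Σ_t [0,2]: t=0:+1/24 t=1:−1/4 t=2:+1/24 = -1/6; (3j)²=4/105 [(2 3 3; 0 0 0)], sign=+1
B: triangle coeff Δ(2,3,3) = 1/3780; Σ_t [2,2]: t=2:+1/24 = 1/24; (3j)²=1/21 [(2 3 3; -2 0 2)], sign=-1
I_A²/I_B² = (4/105)/(1/21) = 4/5

4/5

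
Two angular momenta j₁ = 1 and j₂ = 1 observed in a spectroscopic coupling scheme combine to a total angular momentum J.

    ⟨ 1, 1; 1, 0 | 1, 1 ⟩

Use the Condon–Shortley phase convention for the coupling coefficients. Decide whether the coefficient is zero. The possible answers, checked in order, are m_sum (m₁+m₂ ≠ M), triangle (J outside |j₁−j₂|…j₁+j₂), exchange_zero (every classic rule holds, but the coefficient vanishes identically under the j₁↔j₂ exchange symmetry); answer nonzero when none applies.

m-sum: m₁+m₂ = 1+0 = 1, M = 1  ✓
triangle: |j₁−j₂| = 0 ≤ J = 1 ≤ j₁+j₂ = 2  ✓
exchange: j₁≠j₂ or m₁≠m₂ — the exchange symmetry imposes no constraint here
value check: CG = +√(1/2) = +0.707107 ≠ 0

nonzero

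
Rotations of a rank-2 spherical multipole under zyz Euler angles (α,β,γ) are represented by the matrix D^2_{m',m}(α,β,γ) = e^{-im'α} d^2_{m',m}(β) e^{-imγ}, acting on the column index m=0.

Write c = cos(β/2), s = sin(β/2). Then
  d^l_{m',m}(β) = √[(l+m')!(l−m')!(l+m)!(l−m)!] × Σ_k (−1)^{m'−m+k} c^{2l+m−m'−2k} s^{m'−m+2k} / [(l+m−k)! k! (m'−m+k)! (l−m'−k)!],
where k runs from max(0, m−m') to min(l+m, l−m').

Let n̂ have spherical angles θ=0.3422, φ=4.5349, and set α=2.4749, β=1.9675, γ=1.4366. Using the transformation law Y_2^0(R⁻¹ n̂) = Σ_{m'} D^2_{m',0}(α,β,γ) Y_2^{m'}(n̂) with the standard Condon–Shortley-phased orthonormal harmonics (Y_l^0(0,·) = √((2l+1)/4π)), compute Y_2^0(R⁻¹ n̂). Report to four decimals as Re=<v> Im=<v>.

Re=-0.0699 Im=0.0000

Need the full column D^2_{m',0} for m'=−2..2 at α=2.4749, β=1.9675, γ=1.4366.
cos(β/2)=0.553904, sin(β/2)=0.832580
d^2_{-2,0}: single k=2 term ⇒ +0.520952;  D = +0.122521-0.506339i
d^2_{-1,0}: k∈[1..2] ⇒ +0.346582 -0.783049 = -0.436467;  D = +0.343007-0.269907i
d^2_{0,0}: k∈[0..2] ⇒ +0.094132 -0.850710 +0.480512 = -0.276066;  D = -0.276066+0.000000i
d^2_{1,0}: k∈[0..1] ⇒ -0.346582 +0.783049 = +0.436467;  D = -0.343007-0.269907i
d^2_{2,0}: single k=0 term ⇒ +0.520952;  D = +0.122521+0.506339i
Y_2^{m'}(θ=0.3422,φ=4.5349) and Σ D·Y over m':
  (+0.1225-0.5063i)·(-0.0408-0.0151i)  (+0.3430-0.2699i)·(-0.0431+0.2404i)  (-0.2761+0.0000i)·(+0.5242+0.0000i)  (-0.3430-0.2699i)·(+0.0431+0.2404i)  (+0.1225+0.5063i)·(-0.0408+0.0151i)
Y_2^0(R⁻¹ n̂) = -0.069852-0.000000i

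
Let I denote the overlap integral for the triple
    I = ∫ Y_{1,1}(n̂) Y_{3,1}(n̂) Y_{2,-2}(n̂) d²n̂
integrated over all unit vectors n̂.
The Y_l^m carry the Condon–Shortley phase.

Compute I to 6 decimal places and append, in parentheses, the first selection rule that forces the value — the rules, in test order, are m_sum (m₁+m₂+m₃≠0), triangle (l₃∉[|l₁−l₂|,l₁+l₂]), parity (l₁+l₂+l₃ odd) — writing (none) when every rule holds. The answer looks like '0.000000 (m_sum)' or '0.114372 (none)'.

-0.082589 (none)

m-sum 0 ✓  L=6 even ✓  2≤2≤4 ✓
Π(2lᵢ+1) = 3×7×5 = 105
triangle coeff Δ(1,3,2) = 1/105
Σ_t [1,1]: t=1:−1/4 = -1/4
(3j)²=3/35 [(1 3 2; 0 0 0)], sign=-1
Σ_t [0,0]: t=0:+1/48 = 1/48
(3j)²=1/105 [(1 3 2; 1 1 -2)], sign=+1
⇒ 4πI² = 3/35
I = (-1)√(3/35/(4π)) = -0.08258890
No selection rule forces the value: the integral is nonzero (none).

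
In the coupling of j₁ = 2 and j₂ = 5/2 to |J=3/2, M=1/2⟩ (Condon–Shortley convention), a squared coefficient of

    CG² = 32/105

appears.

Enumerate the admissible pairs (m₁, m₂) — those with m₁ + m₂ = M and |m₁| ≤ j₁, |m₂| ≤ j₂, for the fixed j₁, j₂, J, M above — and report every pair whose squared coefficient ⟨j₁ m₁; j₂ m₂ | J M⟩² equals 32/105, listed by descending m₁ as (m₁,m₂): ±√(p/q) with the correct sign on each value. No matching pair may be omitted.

(2,-3/2): +√(32/105)

Admissible pairs with m₁+m₂ = M = 1/2: (-2,5/2), (-1,3/2), (0,1/2), (1,-1/2), (2,-3/2)
  (m₁,m₂)=(2,-3/2): CG² = 32/105, CG = +√(32/105)   ← matches the target
  (m₁,m₂)=(1,-1/2): CG² = 5/21, CG = −√(5/21)
  (m₁,m₂)=(0,1/2): CG² = 2/35, CG = +√(2/35)
  (m₁,m₂)=(-1,3/2): CG² = 2/105, CG = +√(2/105)
  (m₁,m₂)=(-2,5/2): CG² = 8/21, CG = −√(8/21)
Pairs with CG² = 32/105: (2,-3/2): +√(32/105)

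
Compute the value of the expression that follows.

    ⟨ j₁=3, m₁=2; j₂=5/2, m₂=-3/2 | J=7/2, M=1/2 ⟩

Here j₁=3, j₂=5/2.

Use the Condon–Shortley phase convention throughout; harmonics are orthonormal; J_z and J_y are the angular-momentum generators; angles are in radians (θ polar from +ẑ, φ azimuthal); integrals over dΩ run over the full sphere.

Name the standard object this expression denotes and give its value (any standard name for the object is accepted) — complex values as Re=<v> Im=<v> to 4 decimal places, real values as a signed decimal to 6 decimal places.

Clebsch–Gordan coefficient, +√(20/63) ≈ +0.563436

This is a Clebsch–Gordan (vector-coupling) coefficient.
j₁+j₂−J=2  J+j₁−j₂=4  J−j₁+j₂=3  j₁+j₂+J+1=10
(j₁±m₁, j₂±m₂, J±M) = (5,1,1,4,4,3)
P² = 9216/35
sum k=0..1:
  [0] +1/24 = 1/24
  [1] −1/144 = -1/144
S = 5/144
C² = P²·S² = 20/63 ; C = +0.563436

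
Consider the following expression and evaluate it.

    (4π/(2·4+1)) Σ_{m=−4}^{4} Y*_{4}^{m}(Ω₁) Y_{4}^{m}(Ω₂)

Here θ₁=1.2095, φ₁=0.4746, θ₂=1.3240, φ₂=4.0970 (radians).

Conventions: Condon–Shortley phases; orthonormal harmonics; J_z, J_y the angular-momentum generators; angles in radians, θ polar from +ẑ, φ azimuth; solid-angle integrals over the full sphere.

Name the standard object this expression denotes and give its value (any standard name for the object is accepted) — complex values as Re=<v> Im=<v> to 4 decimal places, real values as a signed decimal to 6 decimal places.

Legendre polynomial (addition theorem), -0.395608

This sum is the spherical-harmonic addition theorem: it equals the Legendre polynomial P_l(cos γ) of the angle γ between the two directions.
Addition theorem: P_4(cos γ) = (4π/9) Σ_m Y*_{lm}(Ω₁) Y_{lm}(Ω₂), m = −4…4:
  m=-4: (-0.109034, 0.320829) × (-0.304245, 0.246049) = (-0.045767, -0.124438)  (running Σ = (-0.045767, -0.124438))
  m=-3: (0.053046, 0.358263) × (0.268315, 0.075812) = (-0.012928, 0.100149)  (running Σ = (-0.058695, -0.024289))
  m=-2: (-0.021364, -0.029824) × (0.061079, 0.172659) = (0.003845, -0.005510)  (running Σ = (-0.054850, -0.029800))
  m=-1: (-0.295727, -0.151934) × (0.167062, -0.236307) = (-0.085308, 0.044500)  (running Σ = (-0.140158, 0.014700))
  m=0: (-0.021382, -0.000000) × (0.141140, 0.000000) = (-0.003018, -0.000000)  (running Σ = (-0.143176, 0.014700))
  m=1: (0.295727, -0.151934) × (-0.167062, -0.236307) = (-0.085308, -0.044500)  (running Σ = (-0.228484, -0.029800))
  m=2: (-0.021364, 0.029824) × (0.061079, -0.172659) = (0.003845, 0.005510)  (running Σ = (-0.224639, -0.024289))
  m=3: (-0.053046, 0.358263) × (-0.268315, 0.075812) = (-0.012928, -0.100149)  (running Σ = (-0.237567, -0.124438))
  m=4: (-0.109034, -0.320829) × (-0.304245, -0.246049) = (-0.045767, 0.124438)  (running Σ = (-0.283334, 0.000000))
Σ over m = (-0.283334, 0.000000); ×(4π/9) → (-0.395608, 0.000000). Real part: -0.395608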